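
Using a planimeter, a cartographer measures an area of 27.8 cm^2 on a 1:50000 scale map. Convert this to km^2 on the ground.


ground_area = 27.8 * (50000/100)^2 = 6950000.0 m^2 = 6.95 km^2

6.95 km^2


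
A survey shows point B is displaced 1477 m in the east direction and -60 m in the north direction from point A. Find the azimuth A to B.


az = atan2(1477, -60) = 92.3 deg
adjusted to 0-360: 92.3 degrees

92.3 degrees


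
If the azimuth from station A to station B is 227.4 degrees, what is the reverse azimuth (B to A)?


back azimuth = (227.4 + 180) mod 360 = 47.4 degrees

47.4 degrees


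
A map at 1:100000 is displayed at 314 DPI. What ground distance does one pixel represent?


pixel_cm = 2.54 / 314 ≈ 0.008089 cm
ground = pixel_cm * 100000 / 100 = 2.54 * 100000 / (314 * 100) = 254000 / 31400 ≈ 8.09 m

8.09 m


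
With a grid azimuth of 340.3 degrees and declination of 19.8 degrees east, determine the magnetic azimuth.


magnetic azimuth = grid azimuth - declination (east +ve)
mag_az = 340.3 - 19.8 = 320.5 degrees

320.5 degrees


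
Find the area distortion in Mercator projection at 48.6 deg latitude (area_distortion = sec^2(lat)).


area_distortion = 1/cos^2(48.6) = 2.287

2.287


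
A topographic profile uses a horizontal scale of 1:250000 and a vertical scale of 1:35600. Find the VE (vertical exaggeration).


VE = horizontal_scale / vertical_scale = 250000 / 35600 ≈ 7.0

7.0x


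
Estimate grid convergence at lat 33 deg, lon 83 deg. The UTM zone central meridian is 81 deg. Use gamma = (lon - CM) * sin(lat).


gamma = (83 - 81) * sin(33) = 2 * 0.544639 = 1.089 degrees

1.089 degrees


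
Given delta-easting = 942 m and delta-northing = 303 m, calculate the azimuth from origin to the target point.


az = atan2(942, 303) = 72.2 deg
adjusted to 0-360: 72.2 degrees

72.2 degrees


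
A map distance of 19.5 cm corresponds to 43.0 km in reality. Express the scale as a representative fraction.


ground = 43.0 km = 4300000 cm; RF denominator = ground / map = 4300000 / 19.5 ≈ 220513; RF = 1:220513

1:220513


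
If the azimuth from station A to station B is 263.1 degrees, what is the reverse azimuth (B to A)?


back azimuth = (263.1 + 180) mod 360 = 83.1 degrees

83.1 degrees


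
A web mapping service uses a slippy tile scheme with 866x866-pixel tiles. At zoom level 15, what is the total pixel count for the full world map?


tiles per axis = 2^15 = 32768
total tiles = 32768^2 = 1073741824
pixels per axis = 32768 * 866 = 28377088
total pixels = 28377088^2 = 805259123359744

805259123359744 pixels


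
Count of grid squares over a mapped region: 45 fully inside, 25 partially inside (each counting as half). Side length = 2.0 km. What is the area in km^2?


effective squares = 45 + 25 * 0.5 = 57.5
area = 57.5 * 4.0 = 230.0 km^2

230.0 km^2


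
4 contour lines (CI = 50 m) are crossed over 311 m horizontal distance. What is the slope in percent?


elevation change = 4 * 50 = 200 m
slope = 200 / 311 * 100 = 64.3%

64.3%


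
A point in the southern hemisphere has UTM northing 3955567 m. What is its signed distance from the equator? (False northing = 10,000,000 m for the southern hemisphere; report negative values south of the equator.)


For southern: actual = 3955567 - 10000000 = -6044433 m

-6044433 m


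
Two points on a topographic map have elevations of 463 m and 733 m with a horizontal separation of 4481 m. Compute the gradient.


gradient = (733 - 463) / 4481 = 270 / 4481 = 0.0603

0.0603


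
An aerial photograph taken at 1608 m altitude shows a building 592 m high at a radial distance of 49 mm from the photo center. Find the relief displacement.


d = h * r / H = 592 * 49 / 1608 = 18.04 mm

18.04 mm


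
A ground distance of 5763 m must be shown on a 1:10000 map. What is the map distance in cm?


map_cm = 5763 * 100 / 10000 = 57.63 cm

57.63 cm


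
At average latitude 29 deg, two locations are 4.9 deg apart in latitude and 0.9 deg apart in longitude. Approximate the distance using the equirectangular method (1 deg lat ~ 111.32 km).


dlat_km = 4.9 * 111.32 = 545.468
dlon_km = 0.9 * 111.32 * cos(29) ≈ 87.626
dist = sqrt(545.468^2 + 87.626^2) ≈ 552.5 km

552.5 km


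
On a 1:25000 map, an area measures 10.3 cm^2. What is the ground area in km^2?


ground_area = 10.3 * (25000/100)^2 = 643750.0 m^2 = 0.64375 km^2 ≈ 0.644 km^2

0.644 km^2


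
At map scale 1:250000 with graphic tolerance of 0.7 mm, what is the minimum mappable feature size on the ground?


ground = 0.7 mm * 250000 / 1000 = 175.0 m

175.0 m


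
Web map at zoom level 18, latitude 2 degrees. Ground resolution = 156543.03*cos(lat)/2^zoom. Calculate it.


res = 156543.03 * cos(2) / 2^18 = 156543.03 * 0.99939083 / 262144 = 0.6 m/pixel

0.6 m/pixel


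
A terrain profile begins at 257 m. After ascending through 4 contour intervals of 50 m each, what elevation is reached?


elevation = 257 + 4 * 50 = 457 m

457 m


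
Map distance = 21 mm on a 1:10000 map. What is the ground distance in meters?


ground = 21 mm * 10000 / 1000 = 210.0 m

210.0 m


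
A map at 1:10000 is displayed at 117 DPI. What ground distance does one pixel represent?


pixel_cm = 2.54 / 117 ≈ 0.021709 cm
ground = pixel_cm * 10000 / 100 = 2.54 * 10000 / (117 * 100) = 25400 / 11700 ≈ 2.17 m

2.17 m


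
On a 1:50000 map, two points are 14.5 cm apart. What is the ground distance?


ground = 14.5 cm * 50000 / 100 = 7250.0 m = 7.25 km

7.25 km


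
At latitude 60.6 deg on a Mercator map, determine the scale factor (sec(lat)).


SF = 1 / cos(60.6) = 1 / 0.490904 = 2.037

2.037


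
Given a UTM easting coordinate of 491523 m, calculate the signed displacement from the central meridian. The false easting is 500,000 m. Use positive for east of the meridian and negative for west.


displacement = 491523 - 500000 = -8477 m

-8477 m


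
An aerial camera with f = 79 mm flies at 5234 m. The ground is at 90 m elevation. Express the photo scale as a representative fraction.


scale = f / (H - h) = 79 mm / 5144 m = 79 / 5144000 = 1:65114

1:65114


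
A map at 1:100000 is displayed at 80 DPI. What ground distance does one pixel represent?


pixel_cm = 2.54 / 80 = 0.03175 cm
ground = pixel_cm * 100000 / 100 = 2.54 * 100000 / (80 * 100) = 254000 / 8000 = 31.75 m

31.75 m


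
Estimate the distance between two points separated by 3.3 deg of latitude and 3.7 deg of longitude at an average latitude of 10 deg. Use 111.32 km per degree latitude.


dlat_km = 3.3 * 111.32 = 367.356
dlon_km = 3.7 * 111.32 * cos(10) ≈ 405.627
dist = sqrt(367.356^2 + 405.627^2) ≈ 547.3 km

547.3 km


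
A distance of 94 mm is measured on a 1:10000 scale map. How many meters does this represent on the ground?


ground = 94 mm * 10000 / 1000 = 940.0 m

940.0 m


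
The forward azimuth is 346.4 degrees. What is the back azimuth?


back azimuth = (346.4 + 180) mod 360 = 166.4 degrees

166.4 degrees


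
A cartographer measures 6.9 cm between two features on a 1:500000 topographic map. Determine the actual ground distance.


ground = 6.9 cm * 500000 / 100 = 34500.0 m = 34.5 km

34.5 km


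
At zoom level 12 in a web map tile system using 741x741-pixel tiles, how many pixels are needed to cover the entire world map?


tiles per axis = 2^12 = 4096
total tiles = 4096^2 = 16777216
pixels per axis = 4096 * 741 = 3035136
total pixels = 3035136^2 = 9212050538496

9212050538496 pixels


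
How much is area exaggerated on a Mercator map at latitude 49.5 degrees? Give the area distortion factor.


area_distortion = 1/cos^2(49.5) = 2.371

2.371


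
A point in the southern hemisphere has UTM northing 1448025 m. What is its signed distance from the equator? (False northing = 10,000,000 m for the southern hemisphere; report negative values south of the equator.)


For southern: actual = 1448025 - 10000000 = -8551975 m

-8551975 m


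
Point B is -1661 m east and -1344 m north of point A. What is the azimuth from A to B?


az = atan2(-1661, -1344) = -129.0 deg
adjusted to 0-360: 231.0 degrees

231.0 degrees


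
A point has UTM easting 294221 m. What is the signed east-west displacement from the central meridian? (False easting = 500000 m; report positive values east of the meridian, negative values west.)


displacement = 294221 - 500000 = -205779 m

-205779 m


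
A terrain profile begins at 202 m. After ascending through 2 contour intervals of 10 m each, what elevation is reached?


elevation = 202 + 2 * 10 = 222 m

222 m


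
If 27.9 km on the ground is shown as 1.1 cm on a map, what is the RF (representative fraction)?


ground = 27.9 km = 2790000 cm; RF denominator = ground / map = 2790000 / 1.1 ≈ 2536364; RF = 1:2536364

1:2536364


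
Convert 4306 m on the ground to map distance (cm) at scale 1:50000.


map_cm = 4306 * 100 / 50000 = 8.612 cm ≈ 8.61 cm

8.61 cm


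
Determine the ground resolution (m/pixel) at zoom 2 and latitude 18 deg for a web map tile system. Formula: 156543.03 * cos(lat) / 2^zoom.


res = 156543.03 * cos(18) / 2^2 = 156543.03 * 0.95105652 / 4 = 37220.32 m/pixel

37220.32 m/pixel


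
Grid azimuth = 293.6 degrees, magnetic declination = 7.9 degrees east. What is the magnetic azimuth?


magnetic azimuth = grid azimuth - declination (east +ve)
mag_az = 293.6 - 7.9 = 285.7 degrees

285.7 degrees


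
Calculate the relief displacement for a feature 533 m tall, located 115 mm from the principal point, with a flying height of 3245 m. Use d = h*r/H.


d = h * r / H = 533 * 115 / 3245 = 18.89 mm

18.89 mm


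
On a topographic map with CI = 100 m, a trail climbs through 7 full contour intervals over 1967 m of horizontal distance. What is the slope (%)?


elevation change = 7 * 100 = 700 m
slope = 700 / 1967 * 100 = 35.6%

35.6%


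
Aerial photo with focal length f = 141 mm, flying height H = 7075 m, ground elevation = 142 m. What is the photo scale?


scale = f / (H - h) = 141 mm / 6933 m = 141 / 6933000 = 1:49170

1:49170


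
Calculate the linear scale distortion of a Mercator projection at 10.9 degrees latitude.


SF = 1 / cos(10.9) = 1 / 0.981959 = 1.018

1.018


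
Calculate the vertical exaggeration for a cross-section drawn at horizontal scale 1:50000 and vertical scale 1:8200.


VE = horizontal_scale / vertical_scale = 50000 / 8200 ≈ 6.1

6.1x


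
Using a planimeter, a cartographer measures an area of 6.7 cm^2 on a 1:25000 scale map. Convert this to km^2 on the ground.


ground_area = 6.7 * (25000/100)^2 = 418750.0 m^2 = 0.41875 km^2 ≈ 0.419 km^2

0.419 km^2


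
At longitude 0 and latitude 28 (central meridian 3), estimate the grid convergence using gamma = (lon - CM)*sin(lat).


gamma = (0 - 3) * sin(28) = -3 * 0.469472 = -1.408 degrees

-1.408 degrees


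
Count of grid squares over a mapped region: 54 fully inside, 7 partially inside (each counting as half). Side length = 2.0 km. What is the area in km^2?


effective squares = 54 + 7 * 0.5 = 57.5
area = 57.5 * 4.0 = 230.0 km^2

230.0 km^2


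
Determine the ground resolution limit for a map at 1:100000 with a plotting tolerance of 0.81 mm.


ground = 0.81 mm * 100000 / 1000 = 81.0 m

81.0 m


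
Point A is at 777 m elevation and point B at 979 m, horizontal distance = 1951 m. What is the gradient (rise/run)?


gradient = (979 - 777) / 1951 = 202 / 1951 = 0.1035

0.1035


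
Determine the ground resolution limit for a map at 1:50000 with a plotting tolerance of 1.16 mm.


ground = 1.16 mm * 50000 / 1000 = 58.0 m

58.0 m


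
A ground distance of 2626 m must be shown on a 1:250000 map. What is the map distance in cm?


map_cm = 2626 * 100 / 250000 = 1.0504 cm ≈ 1.05 cm

1.05 cm


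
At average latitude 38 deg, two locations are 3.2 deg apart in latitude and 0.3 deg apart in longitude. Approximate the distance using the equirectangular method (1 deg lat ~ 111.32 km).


dlat_km = 3.2 * 111.32 = 356.224
dlon_km = 0.3 * 111.32 * cos(38) ≈ 26.316
dist = sqrt(356.224^2 + 26.316^2) ≈ 357.2 km

357.2 km


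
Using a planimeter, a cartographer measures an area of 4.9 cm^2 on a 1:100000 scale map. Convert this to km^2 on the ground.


ground_area = 4.9 * (100000/100)^2 = 4900000.0 m^2 = 4.9 km^2

4.9 km^2


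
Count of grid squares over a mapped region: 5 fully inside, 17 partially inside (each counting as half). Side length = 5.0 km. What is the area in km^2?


effective squares = 5 + 17 * 0.5 = 13.5
area = 13.5 * 25.0 = 337.5 km^2

337.5 km^2


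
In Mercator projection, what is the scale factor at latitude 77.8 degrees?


SF = 1 / cos(77.8) = 1 / 0.211325 = 4.732

4.732


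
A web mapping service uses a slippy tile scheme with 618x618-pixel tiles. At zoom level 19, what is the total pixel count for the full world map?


tiles per axis = 2^19 = 524288
total tiles = 524288^2 = 274877906944
pixels per axis = 524288 * 618 = 324009984
total pixels = 324009984^2 = 104982469731680256

104982469731680256 pixels


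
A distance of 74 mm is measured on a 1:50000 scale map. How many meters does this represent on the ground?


ground = 74 mm * 50000 / 1000 = 3700.0 m

3700.0 m


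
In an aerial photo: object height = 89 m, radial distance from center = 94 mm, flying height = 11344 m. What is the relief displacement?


d = h * r / H = 89 * 94 / 11344 = 0.74 mm

0.74 mm


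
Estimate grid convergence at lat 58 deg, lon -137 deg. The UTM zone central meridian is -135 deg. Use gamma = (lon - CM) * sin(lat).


gamma = (-137 - -135) * sin(58) = -2 * 0.848048 = -1.696 degrees

-1.696 degrees


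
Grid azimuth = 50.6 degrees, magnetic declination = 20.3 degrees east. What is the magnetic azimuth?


magnetic azimuth = grid azimuth - declination (east +ve)
mag_az = 50.6 - 20.3 = 30.3 degrees

30.3 degrees


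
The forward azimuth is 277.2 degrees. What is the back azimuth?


back azimuth = (277.2 + 180) mod 360 = 97.2 degrees

97.2 degrees


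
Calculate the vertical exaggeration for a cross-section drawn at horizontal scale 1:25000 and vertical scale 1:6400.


VE = horizontal_scale / vertical_scale = 25000 / 6400 = 3.90625 ≈ 3.9

3.9x


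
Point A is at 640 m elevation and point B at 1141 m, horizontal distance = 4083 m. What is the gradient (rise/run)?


gradient = (1141 - 640) / 4083 = 501 / 4083 = 0.1227

0.1227


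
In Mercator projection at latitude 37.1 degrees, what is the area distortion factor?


area_distortion = 1/cos^2(37.1) = 1.572

1.572


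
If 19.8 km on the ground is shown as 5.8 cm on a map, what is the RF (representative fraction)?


ground = 19.8 km = 1980000 cm; RF denominator = ground / map = 1980000 / 5.8 ≈ 341379; RF = 1:341379

1:341379


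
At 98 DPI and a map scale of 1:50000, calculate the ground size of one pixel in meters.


pixel_cm = 2.54 / 98 ≈ 0.025918 cm
ground = pixel_cm * 50000 / 100 = 2.54 * 50000 / (98 * 100) = 127000 / 9800 ≈ 12.96 m

12.96 m


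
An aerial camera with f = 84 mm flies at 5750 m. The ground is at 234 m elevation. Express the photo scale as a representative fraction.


scale = f / (H - h) = 84 mm / 5516 m = 84 / 5516000 = 1:65667

1:65667


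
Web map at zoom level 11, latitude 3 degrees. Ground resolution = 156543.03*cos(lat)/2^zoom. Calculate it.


res = 156543.03 * cos(3) / 2^11 = 156543.03 * 0.99862953 / 2048 = 76.33 m/pixel

76.33 m/pixel


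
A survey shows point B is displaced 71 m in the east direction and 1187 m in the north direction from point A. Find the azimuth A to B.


az = atan2(71, 1187) = 3.4 deg
adjusted to 0-360: 3.4 degrees

3.4 degrees


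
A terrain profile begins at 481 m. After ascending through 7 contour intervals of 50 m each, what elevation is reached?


elevation = 481 + 7 * 50 = 831 m

831 m


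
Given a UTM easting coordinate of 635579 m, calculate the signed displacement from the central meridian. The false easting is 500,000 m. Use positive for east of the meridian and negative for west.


displacement = 635579 - 500000 = 135579 m

135579 m


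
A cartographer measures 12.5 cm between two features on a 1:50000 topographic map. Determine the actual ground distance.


ground = 12.5 cm * 50000 / 100 = 6250.0 m = 6.25 km

6.25 km


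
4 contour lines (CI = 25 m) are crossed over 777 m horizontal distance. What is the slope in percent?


elevation change = 4 * 25 = 100 m
slope = 100 / 777 * 100 = 12.9%

12.9%


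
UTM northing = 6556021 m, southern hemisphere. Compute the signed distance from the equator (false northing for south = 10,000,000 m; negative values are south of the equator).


For southern: actual = 6556021 - 10000000 = -3443979 m

-3443979 m


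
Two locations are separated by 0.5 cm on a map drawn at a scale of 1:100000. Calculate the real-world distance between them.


ground = 0.5 cm * 100000 / 100 = 500.0 m

500.0 m


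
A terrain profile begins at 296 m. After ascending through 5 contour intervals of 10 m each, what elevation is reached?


elevation = 296 + 5 * 10 = 346 m

346 m


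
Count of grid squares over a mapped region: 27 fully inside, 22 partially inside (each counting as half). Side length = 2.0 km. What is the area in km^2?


effective squares = 27 + 22 * 0.5 = 38.0
area = 38.0 * 4.0 = 152.0 km^2

152.0 km^2


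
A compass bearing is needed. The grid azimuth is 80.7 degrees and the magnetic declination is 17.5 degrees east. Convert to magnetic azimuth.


magnetic azimuth = grid azimuth - declination (east +ve)
mag_az = 80.7 - 17.5 = 63.2 degrees

63.2 degrees


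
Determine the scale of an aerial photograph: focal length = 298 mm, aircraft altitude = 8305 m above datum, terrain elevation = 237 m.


scale = f / (H - h) = 298 mm / 8068 m = 298 / 8068000 = 1:27074

1:27074


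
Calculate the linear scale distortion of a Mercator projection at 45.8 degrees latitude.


SF = 1 / cos(45.8) = 1 / 0.697165 = 1.434

1.434


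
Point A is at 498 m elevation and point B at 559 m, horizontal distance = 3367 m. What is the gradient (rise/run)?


gradient = (559 - 498) / 3367 = 61 / 3367 = 0.0181

0.0181


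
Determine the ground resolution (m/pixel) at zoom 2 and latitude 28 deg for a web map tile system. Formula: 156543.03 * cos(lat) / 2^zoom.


res = 156543.03 * cos(28) / 2^2 = 156543.03 * 0.88294759 / 4 = 34554.82 m/pixel

34554.82 m/pixel


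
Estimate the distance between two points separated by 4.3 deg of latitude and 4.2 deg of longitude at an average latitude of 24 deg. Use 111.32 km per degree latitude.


dlat_km = 4.3 * 111.32 = 478.676
dlon_km = 4.2 * 111.32 * cos(24) ≈ 427.123
dist = sqrt(478.676^2 + 427.123^2) ≈ 641.5 km

641.5 km


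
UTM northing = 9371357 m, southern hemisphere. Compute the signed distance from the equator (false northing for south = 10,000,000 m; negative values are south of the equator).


For southern: actual = 9371357 - 10000000 = -628643 m

-628643 m


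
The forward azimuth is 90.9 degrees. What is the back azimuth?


back azimuth = (90.9 + 180) mod 360 = 270.9 degrees

270.9 degrees


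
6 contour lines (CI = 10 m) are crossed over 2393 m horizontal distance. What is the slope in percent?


elevation change = 6 * 10 = 60 m
slope = 60 / 2393 * 100 = 2.5%

2.5%


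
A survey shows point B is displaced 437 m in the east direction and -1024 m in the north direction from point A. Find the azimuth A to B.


az = atan2(437, -1024) = 156.9 deg
adjusted to 0-360: 156.9 degrees

156.9 degrees


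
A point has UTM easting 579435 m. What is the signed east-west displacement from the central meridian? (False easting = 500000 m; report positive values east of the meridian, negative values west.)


displacement = 579435 - 500000 = 79435 m

79435 m


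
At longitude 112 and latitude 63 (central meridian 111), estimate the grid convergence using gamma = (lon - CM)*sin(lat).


gamma = (112 - 111) * sin(63) = 1 * 0.891007 = 0.891 degrees

0.891 degrees


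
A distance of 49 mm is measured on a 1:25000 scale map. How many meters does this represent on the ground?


ground = 49 mm * 25000 / 1000 = 1225.0 m

1225.0 m


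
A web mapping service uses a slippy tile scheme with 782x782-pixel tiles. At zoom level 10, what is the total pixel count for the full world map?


tiles per axis = 2^10 = 1024
total tiles = 1024^2 = 1048576
pixels per axis = 1024 * 782 = 800768
total pixels = 800768^2 = 641229389824

641229389824 pixels


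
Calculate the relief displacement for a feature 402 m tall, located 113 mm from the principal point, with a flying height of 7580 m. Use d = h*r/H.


d = h * r / H = 402 * 113 / 7580 = 5.99 mm

5.99 mm


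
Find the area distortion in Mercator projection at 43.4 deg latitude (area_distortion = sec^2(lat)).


area_distortion = 1/cos^2(43.4) = 1.894

1.894


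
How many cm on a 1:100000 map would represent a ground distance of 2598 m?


map_cm = 2598 * 100 / 100000 = 2.598 cm ≈ 2.6 cm

2.6 cm


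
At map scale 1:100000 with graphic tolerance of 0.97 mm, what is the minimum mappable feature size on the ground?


ground = 0.97 mm * 100000 / 1000 = 97.0 m

97.0 m


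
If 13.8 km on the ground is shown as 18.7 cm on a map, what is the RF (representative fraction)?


ground = 13.8 km = 1380000 cm; RF denominator = ground / map = 1380000 / 18.7 ≈ 73797; RF = 1:73797

1:73797


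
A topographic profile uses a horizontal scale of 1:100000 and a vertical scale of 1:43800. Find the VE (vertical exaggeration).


VE = horizontal_scale / vertical_scale = 100000 / 43800 ≈ 2.3

2.3x


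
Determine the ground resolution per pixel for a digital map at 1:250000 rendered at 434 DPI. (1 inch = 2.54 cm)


pixel_cm = 2.54 / 434 ≈ 0.005853 cm
ground = pixel_cm * 250000 / 100 = 2.54 * 250000 / (434 * 100) = 635000 / 43400 ≈ 14.63 m

14.63 m


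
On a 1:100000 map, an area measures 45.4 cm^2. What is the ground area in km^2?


ground_area = 45.4 * (100000/100)^2 = 45400000.0 m^2 = 45.4 km^2

45.4 km^2


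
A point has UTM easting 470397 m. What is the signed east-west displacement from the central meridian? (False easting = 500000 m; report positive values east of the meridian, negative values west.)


displacement = 470397 - 500000 = -29603 m

-29603 m


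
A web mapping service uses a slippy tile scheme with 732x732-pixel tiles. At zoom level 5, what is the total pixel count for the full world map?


tiles per axis = 2^5 = 32
total tiles = 32^2 = 1024
pixels per axis = 32 * 732 = 23424
total pixels = 23424^2 = 548683776

548683776 pixels


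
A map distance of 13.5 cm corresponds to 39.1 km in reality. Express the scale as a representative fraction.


ground = 39.1 km = 3910000 cm; RF denominator = ground / map = 3910000 / 13.5 ≈ 289630; RF = 1:289630

1:289630


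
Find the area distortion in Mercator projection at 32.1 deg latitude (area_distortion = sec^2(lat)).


area_distortion = 1/cos^2(32.1) = 1.394

1.394


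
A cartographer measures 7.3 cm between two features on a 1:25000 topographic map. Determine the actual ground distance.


ground = 7.3 cm * 25000 / 100 = 1825.0 m = 1.825 km

1.825 km


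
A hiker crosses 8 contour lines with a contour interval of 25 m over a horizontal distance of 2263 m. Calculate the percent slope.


elevation change = 8 * 25 = 200 m
slope = 200 / 2263 * 100 = 8.8%

8.8%


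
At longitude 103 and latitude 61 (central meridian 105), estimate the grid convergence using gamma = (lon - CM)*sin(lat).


gamma = (103 - 105) * sin(61) = -2 * 0.87462 = -1.749 degrees

-1.749 degrees


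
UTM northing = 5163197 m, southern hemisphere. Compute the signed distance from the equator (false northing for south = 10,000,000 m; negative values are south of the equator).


For southern: actual = 5163197 - 10000000 = -4836803 m

-4836803 m


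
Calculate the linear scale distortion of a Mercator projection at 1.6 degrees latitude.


SF = 1 / cos(1.6) = 1 / 0.99961 = 1.0

1.0


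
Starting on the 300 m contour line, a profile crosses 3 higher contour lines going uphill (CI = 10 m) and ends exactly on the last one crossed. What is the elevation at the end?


elevation = 300 + 3 * 10 = 330 m

330 m


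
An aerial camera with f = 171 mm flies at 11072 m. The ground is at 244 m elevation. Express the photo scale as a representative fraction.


scale = f / (H - h) = 171 mm / 10828 m = 171 / 10828000 = 1:63322

1:63322


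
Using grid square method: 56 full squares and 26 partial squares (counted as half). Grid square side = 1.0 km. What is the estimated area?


effective squares = 56 + 26 * 0.5 = 69.0
area = 69.0 * 1.0 = 69.0 km^2

69.0 km^2


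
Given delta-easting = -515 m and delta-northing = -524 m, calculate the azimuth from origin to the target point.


az = atan2(-515, -524) = -135.5 deg
adjusted to 0-360: 224.5 degrees

224.5 degrees


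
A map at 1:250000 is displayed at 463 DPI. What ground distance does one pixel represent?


pixel_cm = 2.54 / 463 ≈ 0.005486 cm
ground = pixel_cm * 250000 / 100 = 2.54 * 250000 / (463 * 100) = 635000 / 46300 ≈ 13.71 m

13.71 m


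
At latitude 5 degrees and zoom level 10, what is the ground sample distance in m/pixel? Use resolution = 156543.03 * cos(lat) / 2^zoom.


res = 156543.03 * cos(5) / 2^10 = 156543.03 * 0.9961947 / 1024 = 152.29 m/pixel

152.29 m/pixel


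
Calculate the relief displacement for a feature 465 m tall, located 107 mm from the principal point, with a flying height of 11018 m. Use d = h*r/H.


d = h * r / H = 465 * 107 / 11018 = 4.52 mm

4.52 mm


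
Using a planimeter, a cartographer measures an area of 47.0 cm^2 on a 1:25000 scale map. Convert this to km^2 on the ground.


ground_area = 47.0 * (25000/100)^2 = 2937500.0 m^2 = 2.9375 km^2 ≈ 2.938 km^2

2.938 km^2


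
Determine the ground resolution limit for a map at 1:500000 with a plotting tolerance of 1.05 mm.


ground = 1.05 mm * 500000 / 1000 = 525.0 m

525.0 m


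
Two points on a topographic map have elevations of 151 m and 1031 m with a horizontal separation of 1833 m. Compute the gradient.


gradient = (1031 - 151) / 1833 = 880 / 1833 = 0.4801

0.4801


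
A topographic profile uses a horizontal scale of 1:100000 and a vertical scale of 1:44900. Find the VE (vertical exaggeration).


VE = horizontal_scale / vertical_scale = 100000 / 44900 ≈ 2.2

2.2x


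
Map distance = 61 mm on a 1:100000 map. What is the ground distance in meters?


ground = 61 mm * 100000 / 1000 = 6100.0 m

6100.0 m


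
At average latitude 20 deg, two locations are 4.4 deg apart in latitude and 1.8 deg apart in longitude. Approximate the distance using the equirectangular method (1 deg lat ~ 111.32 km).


dlat_km = 4.4 * 111.32 = 489.808
dlon_km = 1.8 * 111.32 * cos(20) ≈ 188.292
dist = sqrt(489.808^2 + 188.292^2) ≈ 524.8 km

524.8 km


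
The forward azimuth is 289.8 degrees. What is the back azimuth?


back azimuth = (289.8 + 180) mod 360 = 109.8 degrees

109.8 degrees


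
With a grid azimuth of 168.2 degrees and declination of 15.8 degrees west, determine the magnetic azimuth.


magnetic azimuth = grid azimuth - declination (east +ve)
mag_az = 168.2 - -15.8 = 184.0 degrees

184.0 degrees


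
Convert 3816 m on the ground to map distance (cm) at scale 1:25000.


map_cm = 3816 * 100 / 25000 = 15.264 cm ≈ 15.26 cm

15.26 cm


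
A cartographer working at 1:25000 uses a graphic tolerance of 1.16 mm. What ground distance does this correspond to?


ground = 1.16 mm * 25000 / 1000 = 29.0 m

29.0 m


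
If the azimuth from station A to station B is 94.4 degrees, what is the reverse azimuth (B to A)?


back azimuth = (94.4 + 180) mod 360 = 274.4 degrees

274.4 degrees


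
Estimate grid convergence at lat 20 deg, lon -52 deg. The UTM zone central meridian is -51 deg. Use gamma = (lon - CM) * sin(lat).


gamma = (-52 - -51) * sin(20) = -1 * 0.34202 = -0.342 degrees

-0.342 degrees


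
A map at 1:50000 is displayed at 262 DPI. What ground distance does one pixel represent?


pixel_cm = 2.54 / 262 ≈ 0.009695 cm
ground = pixel_cm * 50000 / 100 = 2.54 * 50000 / (262 * 100) = 127000 / 26200 ≈ 4.85 m

4.85 m


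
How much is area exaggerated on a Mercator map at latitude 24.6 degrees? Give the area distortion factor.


area_distortion = 1/cos^2(24.6) = 1.21

1.21


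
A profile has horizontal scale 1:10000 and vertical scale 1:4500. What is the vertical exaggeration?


VE = horizontal_scale / vertical_scale = 10000 / 4500 ≈ 2.2

2.2x


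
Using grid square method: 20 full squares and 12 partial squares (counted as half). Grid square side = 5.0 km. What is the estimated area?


effective squares = 20 + 12 * 0.5 = 26.0
area = 26.0 * 25.0 = 650.0 km^2

650.0 km^2


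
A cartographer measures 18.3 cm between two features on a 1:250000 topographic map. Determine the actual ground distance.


ground = 18.3 cm * 250000 / 100 = 45750.0 m = 45.75 km

45.75 km


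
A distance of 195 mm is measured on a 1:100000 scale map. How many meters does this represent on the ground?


ground = 195 mm * 100000 / 1000 = 19500.0 m

19500.0 m


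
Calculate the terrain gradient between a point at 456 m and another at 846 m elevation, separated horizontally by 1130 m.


gradient = (846 - 456) / 1130 = 390 / 1130 = 0.3451

0.3451


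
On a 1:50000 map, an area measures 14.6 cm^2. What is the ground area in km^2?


ground_area = 14.6 * (50000/100)^2 = 3650000.0 m^2 = 3.65 km^2

3.65 km^2


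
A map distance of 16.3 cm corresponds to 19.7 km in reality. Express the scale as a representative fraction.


ground = 19.7 km = 1970000 cm; RF denominator = ground / map = 1970000 / 16.3 ≈ 120859; RF = 1:120859

1:120859


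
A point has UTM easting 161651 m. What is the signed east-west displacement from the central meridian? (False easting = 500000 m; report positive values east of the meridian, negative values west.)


displacement = 161651 - 500000 = -338349 m

-338349 m


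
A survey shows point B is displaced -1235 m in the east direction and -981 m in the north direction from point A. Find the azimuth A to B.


az = atan2(-1235, -981) = -128.5 deg
adjusted to 0-360: 231.5 degrees

231.5 degrees


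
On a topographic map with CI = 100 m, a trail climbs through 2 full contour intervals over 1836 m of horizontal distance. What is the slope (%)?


elevation change = 2 * 100 = 200 m
slope = 200 / 1836 * 100 = 10.9%

10.9%


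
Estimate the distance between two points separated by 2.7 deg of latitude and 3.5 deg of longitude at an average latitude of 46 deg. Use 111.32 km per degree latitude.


dlat_km = 2.7 * 111.32 = 300.564
dlon_km = 3.5 * 111.32 * cos(46) ≈ 270.653
dist = sqrt(300.564^2 + 270.653^2) ≈ 404.5 km

404.5 km


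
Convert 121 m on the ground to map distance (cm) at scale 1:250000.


map_cm = 121 * 100 / 250000 = 0.0484 cm ≈ 0.05 cm

0.05 cm


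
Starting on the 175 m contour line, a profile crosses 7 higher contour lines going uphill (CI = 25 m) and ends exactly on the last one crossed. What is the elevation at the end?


elevation = 175 + 7 * 25 = 350 m

350 m


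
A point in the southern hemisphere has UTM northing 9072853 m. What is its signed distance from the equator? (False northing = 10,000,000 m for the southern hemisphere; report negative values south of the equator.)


For southern: actual = 9072853 - 10000000 = -927147 m

-927147 m


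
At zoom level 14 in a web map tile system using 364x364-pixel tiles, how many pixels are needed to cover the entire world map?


tiles per axis = 2^14 = 16384
total tiles = 16384^2 = 268435456
pixels per axis = 16384 * 364 = 5963776
total pixels = 5963776^2 = 35566624178176

35566624178176 pixels


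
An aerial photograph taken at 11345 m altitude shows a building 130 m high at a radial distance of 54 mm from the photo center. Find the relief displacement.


d = h * r / H = 130 * 54 / 11345 = 0.62 mm

0.62 mm


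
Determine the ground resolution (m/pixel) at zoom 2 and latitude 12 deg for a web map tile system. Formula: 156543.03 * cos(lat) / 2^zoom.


res = 156543.03 * cos(12) / 2^2 = 156543.03 * 0.9781476 / 4 = 38280.55 m/pixel

38280.55 m/pixel


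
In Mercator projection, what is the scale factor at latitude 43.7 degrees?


SF = 1 / cos(43.7) = 1 / 0.722967 = 1.383

1.383


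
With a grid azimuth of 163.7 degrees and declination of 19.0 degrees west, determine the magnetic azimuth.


magnetic azimuth = grid azimuth - declination (east +ve)
mag_az = 163.7 - -19.0 = 182.7 degrees

182.7 degrees


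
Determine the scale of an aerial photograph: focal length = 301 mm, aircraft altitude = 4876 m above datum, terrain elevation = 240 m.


scale = f / (H - h) = 301 mm / 4636 m = 301 / 4636000 = 1:15402

1:15402


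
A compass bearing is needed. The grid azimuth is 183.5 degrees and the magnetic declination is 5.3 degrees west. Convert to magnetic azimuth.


magnetic azimuth = grid azimuth - declination (east +ve)
mag_az = 183.5 - -5.3 = 188.8 degrees

188.8 degrees


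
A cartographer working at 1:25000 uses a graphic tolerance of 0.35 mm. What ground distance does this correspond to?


ground = 0.35 mm * 25000 / 1000 = 8.75 m

8.75 m


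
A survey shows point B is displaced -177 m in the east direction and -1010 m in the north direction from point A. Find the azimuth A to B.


az = atan2(-177, -1010) = -170.1 deg
adjusted to 0-360: 189.9 degrees

189.9 degrees


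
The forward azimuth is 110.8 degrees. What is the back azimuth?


back azimuth = (110.8 + 180) mod 360 = 290.8 degrees

290.8 degrees


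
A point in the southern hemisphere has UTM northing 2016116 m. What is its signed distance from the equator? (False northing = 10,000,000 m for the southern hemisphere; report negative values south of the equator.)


For southern: actual = 2016116 - 10000000 = -7983884 m

-7983884 m


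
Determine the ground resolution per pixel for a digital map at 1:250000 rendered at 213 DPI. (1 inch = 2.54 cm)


pixel_cm = 2.54 / 213 ≈ 0.011925 cm
ground = pixel_cm * 250000 / 100 = 2.54 * 250000 / (213 * 100) = 635000 / 21300 ≈ 29.81 m

29.81 m


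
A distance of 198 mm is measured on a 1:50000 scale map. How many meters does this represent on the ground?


ground = 198 mm * 50000 / 1000 = 9900.0 m

9900.0 m


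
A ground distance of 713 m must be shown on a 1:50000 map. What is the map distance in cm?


map_cm = 713 * 100 / 50000 = 1.426 cm ≈ 1.43 cm

1.43 cm


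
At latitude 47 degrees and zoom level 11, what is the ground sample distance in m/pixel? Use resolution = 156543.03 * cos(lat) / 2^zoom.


res = 156543.03 * cos(47) / 2^11 = 156543.03 * 0.68199836 / 2048 = 52.13 m/pixel

52.13 m/pixel


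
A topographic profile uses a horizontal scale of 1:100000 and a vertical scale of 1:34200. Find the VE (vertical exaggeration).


VE = horizontal_scale / vertical_scale = 100000 / 34200 ≈ 2.9

2.9x


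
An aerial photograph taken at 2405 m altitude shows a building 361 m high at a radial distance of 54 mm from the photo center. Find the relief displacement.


d = h * r / H = 361 * 54 / 2405 = 8.11 mm

8.11 mm


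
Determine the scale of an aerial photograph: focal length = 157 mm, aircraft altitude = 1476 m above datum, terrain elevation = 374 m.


scale = f / (H - h) = 157 mm / 1102 m = 157 / 1102000 = 1:7019

1:7019


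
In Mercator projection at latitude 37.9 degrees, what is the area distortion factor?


area_distortion = 1/cos^2(37.9) = 1.606

1.606


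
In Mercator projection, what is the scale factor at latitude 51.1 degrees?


SF = 1 / cos(51.1) = 1 / 0.627963 = 1.592

1.592


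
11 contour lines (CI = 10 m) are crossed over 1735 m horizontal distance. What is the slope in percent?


elevation change = 11 * 10 = 110 m
slope = 110 / 1735 * 100 = 6.3%

6.3%


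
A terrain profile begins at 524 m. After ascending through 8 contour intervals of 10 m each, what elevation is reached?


elevation = 524 + 8 * 10 = 604 m

604 m


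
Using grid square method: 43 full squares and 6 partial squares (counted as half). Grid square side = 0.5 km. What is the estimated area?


effective squares = 43 + 6 * 0.5 = 46.0
area = 46.0 * 0.25 = 11.5 km^2

11.5 km^2


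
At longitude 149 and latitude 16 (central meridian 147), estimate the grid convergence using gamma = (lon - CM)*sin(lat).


gamma = (149 - 147) * sin(16) = 2 * 0.275637 = 0.551 degrees

0.551 degrees


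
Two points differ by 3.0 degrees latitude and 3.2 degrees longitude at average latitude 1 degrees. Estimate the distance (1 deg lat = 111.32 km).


dlat_km = 3.0 * 111.32 = 333.96
dlon_km = 3.2 * 111.32 * cos(1) ≈ 356.17
dist = sqrt(333.96^2 + 356.17^2) ≈ 488.2 km

488.2 km


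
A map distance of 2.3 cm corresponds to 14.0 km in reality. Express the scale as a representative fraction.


ground = 14.0 km = 1400000 cm; RF denominator = ground / map = 1400000 / 2.3 ≈ 608696; RF = 1:608696

1:608696


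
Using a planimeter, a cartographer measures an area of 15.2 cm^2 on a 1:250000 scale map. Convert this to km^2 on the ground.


ground_area = 15.2 * (250000/100)^2 = 95000000.0 m^2 = 95.0 km^2

95.0 km^2


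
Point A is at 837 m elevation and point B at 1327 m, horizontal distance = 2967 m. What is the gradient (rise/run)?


gradient = (1327 - 837) / 2967 = 490 / 2967 = 0.1651

0.1651


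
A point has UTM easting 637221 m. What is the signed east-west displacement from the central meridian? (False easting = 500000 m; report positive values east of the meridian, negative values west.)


displacement = 637221 - 500000 = 137221 m

137221 m


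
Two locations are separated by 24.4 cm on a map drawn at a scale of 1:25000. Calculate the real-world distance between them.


ground = 24.4 cm * 25000 / 100 = 6100.0 m = 6.1 km

6.1 km


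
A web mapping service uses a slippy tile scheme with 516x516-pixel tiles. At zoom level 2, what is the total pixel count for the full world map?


tiles per axis = 2^2 = 4
total tiles = 4^2 = 16
pixels per axis = 4 * 516 = 2064
total pixels = 2064^2 = 4260096

4260096 pixels


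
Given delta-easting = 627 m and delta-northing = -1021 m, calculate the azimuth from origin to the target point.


az = atan2(627, -1021) = 148.4 deg
adjusted to 0-360: 148.4 degrees

148.4 degrees


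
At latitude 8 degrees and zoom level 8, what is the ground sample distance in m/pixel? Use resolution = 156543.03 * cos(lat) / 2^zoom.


res = 156543.03 * cos(8) / 2^8 = 156543.03 * 0.99026807 / 256 = 605.55 m/pixel

605.55 m/pixel


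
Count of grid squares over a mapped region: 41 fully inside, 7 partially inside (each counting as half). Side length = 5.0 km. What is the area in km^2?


effective squares = 41 + 7 * 0.5 = 44.5
area = 44.5 * 25.0 = 1112.5 km^2

1112.5 km^2


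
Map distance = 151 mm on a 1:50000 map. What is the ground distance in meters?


ground = 151 mm * 50000 / 1000 = 7550.0 m

7550.0 m


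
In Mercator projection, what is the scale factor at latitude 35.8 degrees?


SF = 1 / cos(35.8) = 1 / 0.811064 = 1.233

1.233


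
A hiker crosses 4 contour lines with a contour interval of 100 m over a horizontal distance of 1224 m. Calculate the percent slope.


elevation change = 4 * 100 = 400 m
slope = 400 / 1224 * 100 = 32.7%

32.7%


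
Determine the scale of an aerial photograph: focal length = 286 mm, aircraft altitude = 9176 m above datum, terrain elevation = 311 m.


scale = f / (H - h) = 286 mm / 8865 m = 286 / 8865000 = 1:30997

1:30997
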